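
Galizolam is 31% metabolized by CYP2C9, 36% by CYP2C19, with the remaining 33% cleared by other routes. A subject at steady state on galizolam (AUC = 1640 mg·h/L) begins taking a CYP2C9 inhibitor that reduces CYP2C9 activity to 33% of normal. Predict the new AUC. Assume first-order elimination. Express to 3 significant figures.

2.07 × 10³ mg·h/L

CYP2C9: 0.31 × 0.33 = 0.1023
CYP2C19: 0.36 (unchanged)
Other: 0.33 (unchanged)
CL_new/CL_old = 0.1023 + 0.36 + 0.33 = 0.7923.
With dosing unchanged, AUC scales as 1/CL: 1640 / 0.7923 = 2.07 × 10³ mg·h/L.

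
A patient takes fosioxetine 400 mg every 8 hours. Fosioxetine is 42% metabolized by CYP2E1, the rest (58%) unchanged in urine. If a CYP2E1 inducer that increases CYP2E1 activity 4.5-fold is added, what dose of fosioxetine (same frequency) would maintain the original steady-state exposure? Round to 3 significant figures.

The CYP2E1 pathway (42% of clearance) increases to 4.5× activity: 0.42 × 4.5 = 1.89.
Non-CYP routes (58%) are unchanged.
CL_new/CL_old = 1.89 + 0.58 = 2.47.
Css,avg = (dose rate)/CL, so holding Css fixed requires dose ∝ CL: 400 × 2.47 = 988 mg.

988 mg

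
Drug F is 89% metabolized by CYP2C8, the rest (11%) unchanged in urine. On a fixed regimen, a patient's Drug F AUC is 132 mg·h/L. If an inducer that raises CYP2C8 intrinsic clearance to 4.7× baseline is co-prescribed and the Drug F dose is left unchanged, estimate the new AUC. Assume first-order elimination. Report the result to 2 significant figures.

31 mg·h/L

The CYP2C8 pathway (89% of clearance) increases to 4.7× activity: 0.89 × 4.7 = 4.183.
The remaining 11% of clearance is unaffected.
Relative clearance = 4.183 + 0.11 = 4.293.
With dosing unchanged, AUC scales as 1/CL: 132 / 4.293 = 31 mg·h/L.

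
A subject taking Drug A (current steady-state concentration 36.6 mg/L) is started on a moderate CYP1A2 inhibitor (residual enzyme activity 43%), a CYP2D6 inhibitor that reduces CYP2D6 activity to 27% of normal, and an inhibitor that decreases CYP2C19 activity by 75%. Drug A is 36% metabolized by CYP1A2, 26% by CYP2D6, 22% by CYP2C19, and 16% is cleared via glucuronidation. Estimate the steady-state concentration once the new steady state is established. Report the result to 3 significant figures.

83.2 mg/L

The CYP1A2 pathway (36% of clearance) falls to 0.43× activity: 0.36 × 0.43 = 0.1548.
The CYP2D6 pathway (26% of clearance) is reduced to 0.27× activity: 0.26 × 0.27 = 0.0702.
The CYP2C19 pathway (22% of clearance) falls to 0.25× activity: 0.22 × 0.25 = 0.055.
The remaining 16% of clearance is unaffected.
Relative clearance = 0.1548 + 0.0702 + 0.055 + 0.16 = 0.44.
New steady-state concentration = 36.6 / 0.44 = 83.2 mg/L (concentration scales inversely with clearance).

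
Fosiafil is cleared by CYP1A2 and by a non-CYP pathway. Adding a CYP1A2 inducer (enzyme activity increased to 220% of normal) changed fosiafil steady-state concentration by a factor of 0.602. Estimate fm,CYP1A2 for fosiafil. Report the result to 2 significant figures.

0.55

Write x for the fraction cleared via CYP1A2. The observed steady-state concentration change means clearance rose to 1/0.602 = 1.661 of baseline.
Only the CYP1A2 route changed, so 1.661 = x·2.2 + (1 − x), giving x = 0.55.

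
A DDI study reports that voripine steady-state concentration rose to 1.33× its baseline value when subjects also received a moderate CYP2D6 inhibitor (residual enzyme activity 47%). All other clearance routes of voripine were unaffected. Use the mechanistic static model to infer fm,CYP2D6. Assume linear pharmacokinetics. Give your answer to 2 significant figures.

Write x for the fraction cleared via CYP2D6. The observed steady-state concentration change means clearance fell to 1/1.33 = 0.7519 of baseline.
Setting x·0.47 + (1 − x) = 0.7519 and solving: x = (0.7519 − 1)/(0.47 − 1) = 0.47.

0.47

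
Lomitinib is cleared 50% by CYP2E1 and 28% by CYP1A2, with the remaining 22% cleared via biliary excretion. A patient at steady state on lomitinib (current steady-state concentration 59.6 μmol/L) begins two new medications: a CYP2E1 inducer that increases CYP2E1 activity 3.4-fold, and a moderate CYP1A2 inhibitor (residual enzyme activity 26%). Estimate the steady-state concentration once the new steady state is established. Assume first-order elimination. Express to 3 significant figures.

29.9 μmol/L

The CYP2E1 pathway (50% of clearance) is boosted to 3.4× activity: 0.5 × 3.4 = 1.7.
The CYP1A2 pathway (28% of clearance) falls to 0.26× activity: 0.28 × 0.26 = 0.0728.
Non-CYP routes (22%) are unchanged.
New clearance relative to baseline: 1.7 + 0.0728 + 0.22 = 1.9928.
Steady-state concentration ∝ 1/CL: new value = 59.6 / 1.9928 = 29.9 μmol/L.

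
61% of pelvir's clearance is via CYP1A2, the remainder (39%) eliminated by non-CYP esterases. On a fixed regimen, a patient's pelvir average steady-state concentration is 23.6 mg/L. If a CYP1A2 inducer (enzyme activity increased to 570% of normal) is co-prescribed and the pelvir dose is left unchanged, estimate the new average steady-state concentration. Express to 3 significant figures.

6.10 mg/L

CYP1A2: 0.61 × 5.7 = 3.477
Other: 0.39 (unchanged)
Relative clearance = 3.477 + 0.39 = 3.867.
With dosing unchanged, average steady-state concentration scales as 1/CL: 23.6 / 3.867 = 6.10 mg/L.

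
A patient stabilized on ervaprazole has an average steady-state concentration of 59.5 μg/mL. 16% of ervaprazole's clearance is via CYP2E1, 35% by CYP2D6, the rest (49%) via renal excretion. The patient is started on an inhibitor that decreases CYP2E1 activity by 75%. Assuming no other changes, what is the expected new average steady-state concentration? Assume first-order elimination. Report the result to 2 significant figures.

The CYP2E1 pathway (16% of clearance) is reduced to 0.25× activity: 0.16 × 0.25 = 0.04.
CYP2D6 (35%) and the residual 49% are unaffected.
Relative clearance = 0.04 + 0.35 + 0.49 = 0.88.
New average steady-state concentration = baseline ÷ relative clearance = 59.5 / 0.88 = 68 μg/mL.

68 μg/mL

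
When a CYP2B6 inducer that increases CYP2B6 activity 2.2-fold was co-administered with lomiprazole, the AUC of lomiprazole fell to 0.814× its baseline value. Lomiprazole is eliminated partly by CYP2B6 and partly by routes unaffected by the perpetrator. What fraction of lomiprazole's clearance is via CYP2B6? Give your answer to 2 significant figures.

CL'/CL = 1 / 0.814 = 1.229
2.2·fm + (1 − fm) = 1.229
fm = (1.229 − 1) / (2.2 − 1) = 0.19

0.19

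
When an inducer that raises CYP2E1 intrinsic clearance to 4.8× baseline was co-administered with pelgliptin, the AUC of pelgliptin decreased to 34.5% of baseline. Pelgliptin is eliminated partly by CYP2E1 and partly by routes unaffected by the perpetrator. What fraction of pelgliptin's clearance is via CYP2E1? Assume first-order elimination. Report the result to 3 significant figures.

0.500

Let x = fm,CYP2E1. Because AUC ∝ 1/CL, relative clearance rose to 1/0.345 = 2.899.
Setting x·4.8 + (1 − x) = 2.899 and solving: x = (2.899 − 1)/(4.8 − 1) = 0.500.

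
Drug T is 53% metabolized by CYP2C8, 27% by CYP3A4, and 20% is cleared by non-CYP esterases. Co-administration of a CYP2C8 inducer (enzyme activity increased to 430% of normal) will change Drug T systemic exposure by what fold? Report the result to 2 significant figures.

The CYP2C8 pathway (53% of clearance) is boosted to 4.3× activity: 0.53 × 4.3 = 2.279.
CYP3A4 (27%) and the residual 20% are unaffected.
New clearance relative to baseline: 2.279 + 0.27 + 0.2 = 2.749.
Systemic exposure is inversely proportional to clearance, so the fold-change is 1 / 2.749 = 0.36.

0.36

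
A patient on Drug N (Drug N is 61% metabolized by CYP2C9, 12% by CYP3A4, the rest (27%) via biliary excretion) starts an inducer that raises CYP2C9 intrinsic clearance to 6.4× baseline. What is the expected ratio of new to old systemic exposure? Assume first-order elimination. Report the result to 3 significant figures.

CYP2C9: 0.61 × 6.4 = 3.904
CYP3A4: 0.12 (unchanged)
Other: 0.27 (unchanged)
Relative clearance = 3.904 + 0.12 + 0.27 = 4.294.
Since systemic exposure ∝ 1/CL, the ratio is 1 / 4.294 = 0.233.

0.233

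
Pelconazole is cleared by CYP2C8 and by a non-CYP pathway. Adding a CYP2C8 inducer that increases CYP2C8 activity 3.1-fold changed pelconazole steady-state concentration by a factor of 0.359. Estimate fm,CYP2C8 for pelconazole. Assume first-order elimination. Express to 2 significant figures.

Call the CYP2C8 fraction fm. After the interaction, CL_new/CL_old = fm × 3.1 + (1 − fm).
Steady-state concentration ratio = 1 / (new CL fraction), so new CL fraction = 1 / 0.359 = 2.786.
fm × 3.1 + 1 − fm = 2.786  ⇒  fm × (3.1 − 1) = 1.786  ⇒  fm = 0.85.

0.85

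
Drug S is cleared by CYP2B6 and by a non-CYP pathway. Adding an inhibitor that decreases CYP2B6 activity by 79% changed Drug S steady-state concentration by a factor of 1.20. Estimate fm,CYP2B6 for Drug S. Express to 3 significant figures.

0.211

Call the CYP2B6 fraction fm. After the interaction, CL_new/CL_old = fm × 0.21 + (1 − fm).
Steady-state concentration ratio = 1 / (new CL fraction), so new CL fraction = 1 / 1.20 = 0.8333.
fm × 0.21 + 1 − fm = 0.8333  ⇒  fm × (0.21 − 1) = −0.1667  ⇒  fm = 0.211.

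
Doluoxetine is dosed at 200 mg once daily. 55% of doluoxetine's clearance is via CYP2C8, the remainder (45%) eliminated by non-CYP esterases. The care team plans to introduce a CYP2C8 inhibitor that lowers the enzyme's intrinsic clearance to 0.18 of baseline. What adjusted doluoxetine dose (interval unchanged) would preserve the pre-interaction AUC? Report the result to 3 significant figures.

CYP2C8: 0.55 × 0.18 = 0.099
Other: 0.45 (unchanged)
New clearance relative to baseline: 0.099 + 0.45 = 0.549.
Css,avg = (dose rate)/CL, so holding Css fixed requires dose ∝ CL: 200 × 0.549 = 110 mg.

110 mg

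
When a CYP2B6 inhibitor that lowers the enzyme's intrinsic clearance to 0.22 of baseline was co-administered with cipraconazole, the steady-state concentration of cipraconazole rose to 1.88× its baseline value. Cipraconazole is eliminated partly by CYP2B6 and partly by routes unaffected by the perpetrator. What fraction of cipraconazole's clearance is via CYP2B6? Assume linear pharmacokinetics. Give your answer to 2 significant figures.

0.60

Write x for the fraction cleared via CYP2B6. The observed steady-state concentration change means clearance fell to 1/1.88 = 0.5319 of baseline.
Only the CYP2B6 route changed, so 0.5319 = x·0.22 + (1 − x), giving x = 0.60.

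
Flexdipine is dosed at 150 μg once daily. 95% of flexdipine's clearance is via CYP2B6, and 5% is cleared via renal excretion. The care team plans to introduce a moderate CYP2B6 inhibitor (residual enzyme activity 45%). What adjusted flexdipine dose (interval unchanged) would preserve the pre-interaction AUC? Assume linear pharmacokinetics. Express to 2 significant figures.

72 μg

The CYP2B6 pathway (95% of clearance) falls to 0.45× activity: 0.95 × 0.45 = 0.4275.
Non-CYP routes (5%) are unchanged.
Relative clearance = 0.4275 + 0.05 = 0.4775.
Exposure is unchanged when dose changes in proportion to clearance. New dose = 150 μg × 0.4775 = 72 μg.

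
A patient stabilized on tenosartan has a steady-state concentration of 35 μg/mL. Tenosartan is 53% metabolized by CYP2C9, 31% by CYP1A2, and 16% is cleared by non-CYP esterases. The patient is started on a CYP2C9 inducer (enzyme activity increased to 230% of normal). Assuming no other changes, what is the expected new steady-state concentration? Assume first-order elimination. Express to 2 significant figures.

21 μg/mL

The CYP2C9 pathway (53% of clearance) rises to 2.3× activity: 0.53 × 2.3 = 1.219.
CYP1A2 (31%) and the residual 16% are unaffected.
CL_new/CL_old = 1.219 + 0.31 + 0.16 = 1.689.
Steady-state concentration ∝ 1/CL, so new value = 35 / 1.689 = 21 μg/mL.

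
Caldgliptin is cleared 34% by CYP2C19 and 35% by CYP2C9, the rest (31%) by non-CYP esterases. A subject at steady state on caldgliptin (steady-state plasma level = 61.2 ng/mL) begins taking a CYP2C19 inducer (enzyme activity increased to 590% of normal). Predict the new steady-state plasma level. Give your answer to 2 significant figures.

23 ng/mL

The CYP2C19 pathway (34% of clearance) increases to 5.9× activity: 0.34 × 5.9 = 2.006.
CYP2C9 (35%) and the residual 31% are unaffected.
CL_new/CL_old = 2.006 + 0.35 + 0.31 = 2.666.
New steady-state plasma level = baseline ÷ relative clearance = 61.2 / 2.666 = 23 ng/mL.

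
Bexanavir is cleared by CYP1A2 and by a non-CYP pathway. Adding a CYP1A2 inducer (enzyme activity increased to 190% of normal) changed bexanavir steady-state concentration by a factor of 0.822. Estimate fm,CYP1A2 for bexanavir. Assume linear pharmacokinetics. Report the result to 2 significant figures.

Write x for the fraction cleared via CYP1A2. The observed steady-state concentration change means clearance rose to 1/0.822 = 1.217 of baseline.
Setting x·1.9 + (1 − x) = 1.217 and solving: x = (1.217 − 1)/(1.9 − 1) = 0.24.

0.24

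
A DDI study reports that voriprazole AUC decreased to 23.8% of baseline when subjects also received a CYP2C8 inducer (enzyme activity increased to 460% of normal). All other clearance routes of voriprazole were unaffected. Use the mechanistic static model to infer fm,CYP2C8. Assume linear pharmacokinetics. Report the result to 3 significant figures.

0.889

CL'/CL = 1 / 0.238 = 4.202
4.6·fm + (1 − fm) = 4.202
fm = (4.202 − 1) / (4.6 − 1) = 0.889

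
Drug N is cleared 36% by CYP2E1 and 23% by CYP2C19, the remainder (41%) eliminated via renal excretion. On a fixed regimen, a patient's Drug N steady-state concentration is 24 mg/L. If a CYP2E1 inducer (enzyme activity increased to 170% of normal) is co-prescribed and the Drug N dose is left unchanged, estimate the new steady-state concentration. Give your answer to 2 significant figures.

19 mg/L

The CYP2E1 pathway (36% of clearance) rises to 1.7× activity: 0.36 × 1.7 = 0.612.
CYP2C19 (23%) and the residual 41% are unaffected.
New clearance relative to baseline: 0.612 + 0.23 + 0.41 = 1.252.
With dosing unchanged, steady-state concentration scales as 1/CL: 24 / 1.252 = 19 mg/L.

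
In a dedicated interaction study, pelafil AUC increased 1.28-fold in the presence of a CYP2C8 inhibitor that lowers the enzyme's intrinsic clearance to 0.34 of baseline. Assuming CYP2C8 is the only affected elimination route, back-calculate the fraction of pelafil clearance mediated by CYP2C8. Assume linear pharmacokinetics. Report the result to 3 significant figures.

CL'/CL = 1 / 1.28 = 0.7812
0.34·fm + (1 − fm) = 0.7812
fm = (0.7812 − 1) / (0.34 − 1) = 0.331

0.331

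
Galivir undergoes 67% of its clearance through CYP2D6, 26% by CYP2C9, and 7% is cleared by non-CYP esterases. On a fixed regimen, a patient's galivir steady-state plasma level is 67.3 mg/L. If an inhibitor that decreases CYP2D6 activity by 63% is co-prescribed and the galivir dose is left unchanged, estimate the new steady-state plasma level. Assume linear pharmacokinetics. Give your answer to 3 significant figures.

116 mg/L

The CYP2D6 pathway (67% of clearance) drops to 0.37× activity: 0.67 × 0.37 = 0.2479.
CYP2C9 (26%) and the residual 7% are unaffected.
Relative clearance = 0.2479 + 0.26 + 0.07 = 0.5779.
Steady-state plasma level ∝ 1/CL, so new value = 67.3 / 0.5779 = 116 mg/L.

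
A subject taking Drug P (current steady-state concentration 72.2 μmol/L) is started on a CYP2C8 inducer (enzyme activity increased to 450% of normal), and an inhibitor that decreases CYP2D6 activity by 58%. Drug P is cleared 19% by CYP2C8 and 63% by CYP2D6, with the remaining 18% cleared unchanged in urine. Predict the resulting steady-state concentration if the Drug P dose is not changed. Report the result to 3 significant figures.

The CYP2C8 pathway (19% of clearance) increases to 4.5× activity: 0.19 × 4.5 = 0.855.
The CYP2D6 pathway (63% of clearance) is reduced to 0.42× activity: 0.63 × 0.42 = 0.2646.
Non-CYP routes (18%) are unchanged.
CL_new/CL_old = 0.855 + 0.2646 + 0.18 = 1.2996.
New steady-state concentration = 72.2 / 1.2996 = 55.6 μmol/L (concentration scales inversely with clearance).

55.6 μmol/L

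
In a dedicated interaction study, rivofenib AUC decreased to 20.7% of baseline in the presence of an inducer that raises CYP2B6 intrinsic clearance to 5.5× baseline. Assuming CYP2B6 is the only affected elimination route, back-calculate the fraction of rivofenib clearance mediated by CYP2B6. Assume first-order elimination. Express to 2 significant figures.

0.85

Call the CYP2B6 fraction fm. After the interaction, CL_new/CL_old = fm × 5.5 + (1 − fm).
AUC ratio = 1 / (new CL fraction), so new CL fraction = 1 / 0.207 = 4.831.
fm × 5.5 + 1 − fm = 4.831  ⇒  fm × (5.5 − 1) = 3.831  ⇒  fm = 0.85.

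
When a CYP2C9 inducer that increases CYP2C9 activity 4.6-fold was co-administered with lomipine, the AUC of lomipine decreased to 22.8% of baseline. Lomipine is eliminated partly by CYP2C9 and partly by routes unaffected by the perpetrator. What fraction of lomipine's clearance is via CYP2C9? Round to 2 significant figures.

Write x for the fraction cleared via CYP2C9. The observed AUC change means clearance rose to 1/0.228 = 4.386 of baseline.
Only the CYP2C9 route changed, so 4.386 = x·4.6 + (1 − x), giving x = 0.94.

0.94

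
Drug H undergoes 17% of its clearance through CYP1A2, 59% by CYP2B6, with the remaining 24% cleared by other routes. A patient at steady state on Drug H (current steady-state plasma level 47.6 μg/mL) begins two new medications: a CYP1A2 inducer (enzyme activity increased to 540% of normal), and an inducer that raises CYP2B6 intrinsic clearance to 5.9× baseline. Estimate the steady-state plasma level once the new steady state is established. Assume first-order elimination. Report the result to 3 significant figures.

CYP1A2: 0.17 × 5.4 = 0.918
CYP2B6: 0.59 × 5.9 = 3.481
Other: 0.24 (unchanged)
New clearance relative to baseline: 0.918 + 3.481 + 0.24 = 4.639.
Dividing the baseline by the relative clearance: 47.6 / 4.639 = 10.3 μg/mL.

10.3 μg/mL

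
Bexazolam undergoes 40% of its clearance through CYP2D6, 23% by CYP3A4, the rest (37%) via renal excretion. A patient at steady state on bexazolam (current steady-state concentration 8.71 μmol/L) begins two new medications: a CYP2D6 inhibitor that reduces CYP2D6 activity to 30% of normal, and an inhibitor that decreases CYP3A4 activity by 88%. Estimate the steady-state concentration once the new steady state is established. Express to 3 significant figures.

The CYP2D6 pathway (40% of clearance) is reduced to 0.3× activity: 0.4 × 0.3 = 0.12.
The CYP3A4 pathway (23% of clearance) drops to 0.12× activity: 0.23 × 0.12 = 0.0276.
The remaining 37% of clearance is unaffected.
CL_new/CL_old = 0.12 + 0.0276 + 0.37 = 0.5176.
Steady-state concentration ∝ 1/CL: new value = 8.71 / 0.5176 = 16.8 μmol/L.

16.8 μmol/L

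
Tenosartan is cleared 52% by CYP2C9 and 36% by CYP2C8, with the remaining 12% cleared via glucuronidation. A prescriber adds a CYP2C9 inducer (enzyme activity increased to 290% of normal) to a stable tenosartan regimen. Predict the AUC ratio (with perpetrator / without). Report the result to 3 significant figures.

0.503

The CYP2C9 pathway (52% of clearance) is boosted to 2.9× activity: 0.52 × 2.9 = 1.508.
CYP2C8 (36%) and the residual 12% are unaffected.
Relative clearance = 1.508 + 0.36 + 0.12 = 1.988.
AUC is inversely proportional to clearance, so the fold-change is 1 / 1.988 = 0.503.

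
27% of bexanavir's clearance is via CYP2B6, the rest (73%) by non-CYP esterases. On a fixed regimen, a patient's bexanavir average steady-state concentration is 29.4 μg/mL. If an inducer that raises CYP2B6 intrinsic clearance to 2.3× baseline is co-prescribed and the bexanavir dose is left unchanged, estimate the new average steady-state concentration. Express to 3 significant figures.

21.8 μg/mL

The CYP2B6 pathway (27% of clearance) is boosted to 2.3× activity: 0.27 × 2.3 = 0.621.
The remaining 73% of clearance is unaffected.
CL_new/CL_old = 0.621 + 0.73 = 1.351.
With dosing unchanged, average steady-state concentration scales as 1/CL: 29.4 / 1.351 = 21.8 μg/mL.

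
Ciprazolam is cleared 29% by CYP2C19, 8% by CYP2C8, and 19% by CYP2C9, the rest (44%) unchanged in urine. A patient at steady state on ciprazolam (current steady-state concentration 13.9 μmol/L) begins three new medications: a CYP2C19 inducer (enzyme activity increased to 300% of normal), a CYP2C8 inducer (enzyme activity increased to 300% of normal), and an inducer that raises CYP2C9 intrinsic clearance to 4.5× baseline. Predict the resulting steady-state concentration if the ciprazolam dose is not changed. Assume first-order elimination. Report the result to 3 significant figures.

The CYP2C19 pathway (29% of clearance) rises to 3× activity: 0.29 × 3 = 0.87.
The CYP2C8 pathway (8% of clearance) rises to 3× activity: 0.08 × 3 = 0.24.
The CYP2C9 pathway (19% of clearance) rises to 4.5× activity: 0.19 × 4.5 = 0.855.
Non-CYP routes (44%) are unchanged.
New clearance relative to baseline: 0.87 + 0.24 + 0.855 + 0.44 = 2.405.
New steady-state concentration = 13.9 / 2.405 = 5.78 μmol/L (concentration scales inversely with clearance).

5.78 μmol/L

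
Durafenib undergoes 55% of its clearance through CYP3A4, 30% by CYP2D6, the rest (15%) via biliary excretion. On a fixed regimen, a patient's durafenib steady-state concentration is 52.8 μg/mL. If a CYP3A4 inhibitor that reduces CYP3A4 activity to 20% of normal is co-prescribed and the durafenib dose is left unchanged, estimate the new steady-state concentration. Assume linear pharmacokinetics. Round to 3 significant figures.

94.3 μg/mL

CYP3A4: 0.55 × 0.2 = 0.11
CYP2D6: 0.3 (unchanged)
Other: 0.15 (unchanged)
CL_new/CL_old = 0.11 + 0.3 + 0.15 = 0.56.
With dosing unchanged, steady-state concentration scales as 1/CL: 52.8 / 0.56 = 94.3 μg/mL.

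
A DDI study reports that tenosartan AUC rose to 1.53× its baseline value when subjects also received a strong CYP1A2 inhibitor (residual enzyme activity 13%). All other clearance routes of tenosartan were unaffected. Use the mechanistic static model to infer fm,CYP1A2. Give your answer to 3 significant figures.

CL'/CL = 1 / 1.53 = 0.6536
0.13·fm + (1 − fm) = 0.6536
fm = (0.6536 − 1) / (0.13 − 1) = 0.398

0.398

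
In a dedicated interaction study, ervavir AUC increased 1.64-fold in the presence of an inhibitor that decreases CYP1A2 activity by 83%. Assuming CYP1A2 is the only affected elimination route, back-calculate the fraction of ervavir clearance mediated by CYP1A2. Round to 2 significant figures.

0.47

Let fm be the CYP1A2 fraction. New clearance relative to baseline = fm × 0.17 + (1 − fm).
AUC ratio = 1 / (new CL fraction), so new CL fraction = 1 / 1.64 = 0.6098.
fm × 0.17 + 1 − fm = 0.6098  ⇒  fm × (0.17 − 1) = −0.3902  ⇒  fm = 0.47.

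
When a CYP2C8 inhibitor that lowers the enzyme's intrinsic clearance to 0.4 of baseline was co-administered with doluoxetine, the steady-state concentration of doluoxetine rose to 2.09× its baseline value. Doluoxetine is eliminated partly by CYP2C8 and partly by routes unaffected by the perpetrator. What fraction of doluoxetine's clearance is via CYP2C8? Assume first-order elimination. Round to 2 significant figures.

0.87

CL'/CL = 1 / 2.09 = 0.4785
0.4·fm + (1 − fm) = 0.4785
fm = (0.4785 − 1) / (0.4 − 1) = 0.87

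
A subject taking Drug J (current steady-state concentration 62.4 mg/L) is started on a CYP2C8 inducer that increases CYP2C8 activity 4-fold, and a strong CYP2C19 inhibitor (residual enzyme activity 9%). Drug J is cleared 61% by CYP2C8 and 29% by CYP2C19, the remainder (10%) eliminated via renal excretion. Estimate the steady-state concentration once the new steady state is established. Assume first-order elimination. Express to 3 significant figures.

CYP2C8: 0.61 × 4 = 2.44
CYP2C19: 0.29 × 0.09 = 0.0261
Other: 0.1 (unchanged)
Relative clearance = 2.44 + 0.0261 + 0.1 = 2.5661.
New steady-state concentration = 62.4 / 2.5661 = 24.3 mg/L (concentration scales inversely with clearance).

24.3 mg/L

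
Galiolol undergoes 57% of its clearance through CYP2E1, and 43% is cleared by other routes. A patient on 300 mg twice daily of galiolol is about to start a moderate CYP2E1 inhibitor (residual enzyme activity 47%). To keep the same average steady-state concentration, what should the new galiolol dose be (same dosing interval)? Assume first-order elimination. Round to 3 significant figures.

The CYP2E1 pathway (57% of clearance) is reduced to 0.47× activity: 0.57 × 0.47 = 0.2679.
The remaining 43% of clearance is unaffected.
Relative clearance = 0.2679 + 0.43 = 0.6979.
Css,avg = (dose rate)/CL, so holding Css fixed requires dose ∝ CL: 300 × 0.6979 = 209 mg.

209 mg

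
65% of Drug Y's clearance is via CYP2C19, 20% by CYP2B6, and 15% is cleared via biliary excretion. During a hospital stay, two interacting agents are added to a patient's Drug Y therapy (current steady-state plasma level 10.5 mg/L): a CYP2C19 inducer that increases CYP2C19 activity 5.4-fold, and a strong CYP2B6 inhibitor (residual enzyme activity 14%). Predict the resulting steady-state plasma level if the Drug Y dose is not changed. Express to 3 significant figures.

CYP2C19: 0.65 × 5.4 = 3.51
CYP2B6: 0.2 × 0.14 = 0.028
Other: 0.15 (unchanged)
Relative clearance = 3.51 + 0.028 + 0.15 = 3.688.
Dividing the baseline by the relative clearance: 10.5 / 3.688 = 2.85 mg/L.

2.85 mg/L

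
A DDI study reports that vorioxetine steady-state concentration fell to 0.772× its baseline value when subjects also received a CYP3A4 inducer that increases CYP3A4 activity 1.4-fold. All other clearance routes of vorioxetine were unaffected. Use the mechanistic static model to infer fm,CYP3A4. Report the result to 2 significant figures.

0.74

Let fm be the CYP3A4 fraction. New clearance relative to baseline = fm × 1.4 + (1 − fm).
Steady-state concentration ratio = 1 / (new CL fraction), so new CL fraction = 1 / 0.772 = 1.295.
fm × 1.4 + 1 − fm = 1.295  ⇒  fm × (1.4 − 1) = 0.2953  ⇒  fm = 0.74.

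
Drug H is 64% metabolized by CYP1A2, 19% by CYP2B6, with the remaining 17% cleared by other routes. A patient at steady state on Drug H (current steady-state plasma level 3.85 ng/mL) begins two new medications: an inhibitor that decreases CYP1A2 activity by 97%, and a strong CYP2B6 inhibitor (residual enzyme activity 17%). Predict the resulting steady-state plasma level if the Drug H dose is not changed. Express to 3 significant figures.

17.4 ng/mL

The CYP1A2 pathway (64% of clearance) drops to 0.03× activity: 0.64 × 0.03 = 0.0192.
The CYP2B6 pathway (19% of clearance) drops to 0.17× activity: 0.19 × 0.17 = 0.0323.
The remaining 17% of clearance is unaffected.
Relative clearance = 0.0192 + 0.0323 + 0.17 = 0.2215.
Dividing the baseline by the relative clearance: 3.85 / 0.2215 = 17.4 ng/mL.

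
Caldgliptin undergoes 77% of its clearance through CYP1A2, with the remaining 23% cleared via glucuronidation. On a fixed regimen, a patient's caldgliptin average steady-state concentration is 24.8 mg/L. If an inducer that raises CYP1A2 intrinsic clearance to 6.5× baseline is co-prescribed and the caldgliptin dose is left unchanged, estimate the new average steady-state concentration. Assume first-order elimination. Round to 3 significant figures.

The CYP1A2 pathway (77% of clearance) is boosted to 6.5× activity: 0.77 × 6.5 = 5.005.
Non-CYP routes (23%) are unchanged.
New clearance relative to baseline: 5.005 + 0.23 = 5.235.
New average steady-state concentration = baseline ÷ relative clearance = 24.8 / 5.235 = 4.74 mg/L.

4.74 mg/L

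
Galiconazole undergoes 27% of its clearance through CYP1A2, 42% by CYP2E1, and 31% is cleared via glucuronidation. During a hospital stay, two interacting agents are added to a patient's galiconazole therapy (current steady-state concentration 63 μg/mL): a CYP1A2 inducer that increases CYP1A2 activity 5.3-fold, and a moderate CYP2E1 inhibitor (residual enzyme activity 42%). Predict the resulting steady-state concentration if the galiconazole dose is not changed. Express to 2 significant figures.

The CYP1A2 pathway (27% of clearance) increases to 5.3× activity: 0.27 × 5.3 = 1.431.
The CYP2E1 pathway (42% of clearance) drops to 0.42× activity: 0.42 × 0.42 = 0.1764.
Non-CYP routes (31%) are unchanged.
Relative clearance = 1.431 + 0.1764 + 0.31 = 1.9174.
New steady-state concentration = 63 / 1.9174 = 33 μg/mL (concentration scales inversely with clearance).

33 μg/mL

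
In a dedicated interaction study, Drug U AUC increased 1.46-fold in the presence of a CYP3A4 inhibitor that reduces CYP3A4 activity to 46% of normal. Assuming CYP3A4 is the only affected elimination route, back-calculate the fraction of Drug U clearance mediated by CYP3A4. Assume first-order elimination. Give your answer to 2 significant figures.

Let fm be the CYP3A4 fraction. New clearance relative to baseline = fm × 0.46 + (1 − fm).
AUC ratio = 1 / (new CL fraction), so new CL fraction = 1 / 1.46 = 0.6849.
fm × 0.46 + 1 − fm = 0.6849  ⇒  fm × (0.46 − 1) = −0.3151  ⇒  fm = 0.58.

0.58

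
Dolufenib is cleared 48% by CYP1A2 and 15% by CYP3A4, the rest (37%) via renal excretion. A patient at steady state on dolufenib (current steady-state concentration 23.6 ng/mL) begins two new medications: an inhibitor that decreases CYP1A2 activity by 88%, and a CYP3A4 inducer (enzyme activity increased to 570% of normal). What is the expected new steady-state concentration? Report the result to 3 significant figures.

The CYP1A2 pathway (48% of clearance) drops to 0.12× activity: 0.48 × 0.12 = 0.0576.
The CYP3A4 pathway (15% of clearance) is boosted to 5.7× activity: 0.15 × 5.7 = 0.855.
Non-CYP routes (37%) are unchanged.
CL_new/CL_old = 0.0576 + 0.855 + 0.37 = 1.2826.
Dividing the baseline by the relative clearance: 23.6 / 1.2826 = 18.4 ng/mL.

18.4 ng/mL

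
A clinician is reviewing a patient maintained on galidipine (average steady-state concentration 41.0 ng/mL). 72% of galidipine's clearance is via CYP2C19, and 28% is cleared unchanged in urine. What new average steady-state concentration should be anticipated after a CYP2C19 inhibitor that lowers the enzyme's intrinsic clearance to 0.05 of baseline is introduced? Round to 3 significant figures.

The CYP2C19 pathway (72% of clearance) falls to 0.05× activity: 0.72 × 0.05 = 0.036.
Non-CYP routes (28%) are unchanged.
CL_new/CL_old = 0.036 + 0.28 = 0.316.
New average steady-state concentration = baseline ÷ relative clearance = 41.0 / 0.316 = 130 ng/mL.

130 ng/mL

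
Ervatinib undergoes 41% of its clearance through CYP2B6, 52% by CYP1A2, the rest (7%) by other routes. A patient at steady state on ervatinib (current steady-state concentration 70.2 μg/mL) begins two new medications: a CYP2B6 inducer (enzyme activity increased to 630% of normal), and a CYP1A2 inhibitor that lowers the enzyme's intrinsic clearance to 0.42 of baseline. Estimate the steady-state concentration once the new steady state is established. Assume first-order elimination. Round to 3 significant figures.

CYP2B6: 0.41 × 6.3 = 2.583
CYP1A2: 0.52 × 0.42 = 0.2184
Other: 0.07 (unchanged)
New clearance relative to baseline: 2.583 + 0.2184 + 0.07 = 2.8714.
Dividing the baseline by the relative clearance: 70.2 / 2.8714 = 24.4 μg/mL.

24.4 μg/mL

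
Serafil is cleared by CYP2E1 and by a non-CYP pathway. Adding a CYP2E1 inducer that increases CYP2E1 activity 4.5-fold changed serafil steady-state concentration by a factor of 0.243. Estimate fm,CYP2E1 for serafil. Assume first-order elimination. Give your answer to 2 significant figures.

0.89

Write x for the fraction cleared via CYP2E1. The observed steady-state concentration change means clearance rose to 1/0.243 = 4.115 of baseline.
Setting x·4.5 + (1 − x) = 4.115 and solving: x = (4.115 − 1)/(4.5 − 1) = 0.89.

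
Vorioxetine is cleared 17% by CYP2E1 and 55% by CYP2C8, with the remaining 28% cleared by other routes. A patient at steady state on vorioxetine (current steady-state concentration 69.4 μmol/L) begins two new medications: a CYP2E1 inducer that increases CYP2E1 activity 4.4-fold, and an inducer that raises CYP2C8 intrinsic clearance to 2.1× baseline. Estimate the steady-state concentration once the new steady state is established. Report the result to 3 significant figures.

31.8 μmol/L

CYP2E1: 0.17 × 4.4 = 0.748
CYP2C8: 0.55 × 2.1 = 1.155
Other: 0.28 (unchanged)
New clearance relative to baseline: 0.748 + 1.155 + 0.28 = 2.183.
Dividing the baseline by the relative clearance: 69.4 / 2.183 = 31.8 μmol/L.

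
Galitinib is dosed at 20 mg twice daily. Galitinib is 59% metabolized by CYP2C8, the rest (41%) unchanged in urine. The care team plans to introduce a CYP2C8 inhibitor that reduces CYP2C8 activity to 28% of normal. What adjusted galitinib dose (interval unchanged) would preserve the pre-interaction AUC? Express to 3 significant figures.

11.5 mg

The CYP2C8 pathway (59% of clearance) is reduced to 0.28× activity: 0.59 × 0.28 = 0.1652.
Non-CYP routes (41%) are unchanged.
Relative clearance = 0.1652 + 0.41 = 0.5752.
Css,avg = (dose rate)/CL, so holding Css fixed requires dose ∝ CL: 20 × 0.5752 = 11.5 mg.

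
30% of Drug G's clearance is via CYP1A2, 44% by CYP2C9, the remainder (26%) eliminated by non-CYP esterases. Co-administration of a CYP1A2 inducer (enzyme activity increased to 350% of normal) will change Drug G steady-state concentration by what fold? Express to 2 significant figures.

0.57

The CYP1A2 pathway (30% of clearance) rises to 3.5× activity: 0.3 × 3.5 = 1.05.
CYP2C9 (44%) and the residual 26% are unaffected.
Relative clearance = 1.05 + 0.44 + 0.26 = 1.75.
Steady-state concentration ratio = CL_old/CL_new = 1 / 1.75 = 0.57.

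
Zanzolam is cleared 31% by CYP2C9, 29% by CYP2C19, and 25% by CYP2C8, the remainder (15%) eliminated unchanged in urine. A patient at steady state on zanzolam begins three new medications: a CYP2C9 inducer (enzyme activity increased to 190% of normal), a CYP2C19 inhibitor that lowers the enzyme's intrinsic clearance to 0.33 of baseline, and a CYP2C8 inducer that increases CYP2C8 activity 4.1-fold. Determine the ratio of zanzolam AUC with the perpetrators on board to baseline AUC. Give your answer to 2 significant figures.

CYP2C9: 0.31 × 1.9 = 0.589
CYP2C19: 0.29 × 0.33 = 0.0957
CYP2C8: 0.25 × 4.1 = 1.025
Other: 0.15 (unchanged)
New clearance relative to baseline: 0.589 + 0.0957 + 1.025 + 0.15 = 1.8597.
AUC ∝ 1/CL: fold-change = 1 / 1.8597 = 0.54.

0.54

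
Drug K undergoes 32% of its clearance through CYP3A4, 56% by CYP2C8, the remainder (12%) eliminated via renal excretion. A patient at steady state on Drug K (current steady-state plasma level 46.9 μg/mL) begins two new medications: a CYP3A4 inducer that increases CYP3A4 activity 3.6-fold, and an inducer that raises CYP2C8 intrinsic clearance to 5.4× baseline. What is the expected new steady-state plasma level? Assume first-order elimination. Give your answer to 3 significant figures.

10.9 μg/mL

The CYP3A4 pathway (32% of clearance) is boosted to 3.6× activity: 0.32 × 3.6 = 1.152.
The CYP2C8 pathway (56% of clearance) is boosted to 5.4× activity: 0.56 × 5.4 = 3.024.
The remaining 12% of clearance is unaffected.
New clearance relative to baseline: 1.152 + 3.024 + 0.12 = 4.296.
Steady-state plasma level ∝ 1/CL: new value = 46.9 / 4.296 = 10.9 μg/mL.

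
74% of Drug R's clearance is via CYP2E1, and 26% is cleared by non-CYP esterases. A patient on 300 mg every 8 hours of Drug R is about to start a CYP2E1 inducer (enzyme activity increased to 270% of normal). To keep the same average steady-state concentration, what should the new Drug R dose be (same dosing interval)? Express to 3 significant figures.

677 mg

The CYP2E1 pathway (74% of clearance) increases to 2.7× activity: 0.74 × 2.7 = 1.998.
The remaining 26% of clearance is unaffected.
CL_new/CL_old = 1.998 + 0.26 = 2.258.
To maintain the same steady-state level, dose must scale with clearance: new dose = 300 × 2.258 = 677 mg.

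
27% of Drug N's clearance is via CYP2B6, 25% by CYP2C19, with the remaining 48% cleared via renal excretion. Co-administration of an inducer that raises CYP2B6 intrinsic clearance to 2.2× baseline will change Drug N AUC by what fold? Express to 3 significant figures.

0.755

The CYP2B6 pathway (27% of clearance) increases to 2.2× activity: 0.27 × 2.2 = 0.594.
CYP2C19 (25%) and the residual 48% are unaffected.
New clearance relative to baseline: 0.594 + 0.25 + 0.48 = 1.324.
AUC is inversely proportional to clearance, so the fold-change is 1 / 1.324 = 0.755.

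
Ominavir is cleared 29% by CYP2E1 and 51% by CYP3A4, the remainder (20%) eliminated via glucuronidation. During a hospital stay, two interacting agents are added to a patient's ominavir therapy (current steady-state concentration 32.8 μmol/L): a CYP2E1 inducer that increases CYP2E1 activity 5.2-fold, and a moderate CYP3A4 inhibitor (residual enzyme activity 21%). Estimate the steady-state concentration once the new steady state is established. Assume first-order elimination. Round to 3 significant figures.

18.1 μmol/L

The CYP2E1 pathway (29% of clearance) is boosted to 5.2× activity: 0.29 × 5.2 = 1.508.
The CYP3A4 pathway (51% of clearance) drops to 0.21× activity: 0.51 × 0.21 = 0.1071.
Non-CYP routes (20%) are unchanged.
CL_new/CL_old = 1.508 + 0.1071 + 0.2 = 1.8151.
Dividing the baseline by the relative clearance: 32.8 / 1.8151 = 18.1 μmol/L.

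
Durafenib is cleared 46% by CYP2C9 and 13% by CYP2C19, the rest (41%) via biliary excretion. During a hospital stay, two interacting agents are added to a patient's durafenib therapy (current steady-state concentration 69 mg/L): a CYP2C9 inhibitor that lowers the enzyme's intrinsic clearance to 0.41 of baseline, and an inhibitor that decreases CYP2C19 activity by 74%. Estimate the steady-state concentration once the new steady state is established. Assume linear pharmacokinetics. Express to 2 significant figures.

1.1 × 10² mg/L

The CYP2C9 pathway (46% of clearance) is reduced to 0.41× activity: 0.46 × 0.41 = 0.1886.
The CYP2C19 pathway (13% of clearance) is reduced to 0.26× activity: 0.13 × 0.26 = 0.0338.
The remaining 41% of clearance is unaffected.
CL_new/CL_old = 0.1886 + 0.0338 + 0.41 = 0.6324.
Steady-state concentration ∝ 1/CL: new value = 69 / 0.6324 = 1.1 × 10² mg/L.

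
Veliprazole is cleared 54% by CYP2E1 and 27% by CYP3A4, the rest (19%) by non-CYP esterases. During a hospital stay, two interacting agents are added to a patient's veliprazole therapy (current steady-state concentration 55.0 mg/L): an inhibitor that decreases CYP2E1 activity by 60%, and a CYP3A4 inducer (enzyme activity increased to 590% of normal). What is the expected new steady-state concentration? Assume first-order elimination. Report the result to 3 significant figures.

CYP2E1: 0.54 × 0.4 = 0.216
CYP3A4: 0.27 × 5.9 = 1.593
Other: 0.19 (unchanged)
Relative clearance = 0.216 + 1.593 + 0.19 = 1.999.
New steady-state concentration = 55.0 / 1.999 = 27.5 mg/L (concentration scales inversely with clearance).

27.5 mg/L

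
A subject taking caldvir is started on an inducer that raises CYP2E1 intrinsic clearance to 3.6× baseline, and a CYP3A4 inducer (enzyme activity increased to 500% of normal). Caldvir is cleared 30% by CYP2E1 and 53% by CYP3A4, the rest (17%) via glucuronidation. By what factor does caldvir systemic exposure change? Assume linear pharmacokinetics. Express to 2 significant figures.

0.26

The CYP2E1 pathway (30% of clearance) is boosted to 3.6× activity: 0.3 × 3.6 = 1.08.
The CYP3A4 pathway (53% of clearance) rises to 5× activity: 0.53 × 5 = 2.65.
The remaining 17% of clearance is unaffected.
New clearance relative to baseline: 1.08 + 2.65 + 0.17 = 3.9.
Because systemic exposure varies inversely with clearance, the combined effect is 1 / 3.9 = 0.26.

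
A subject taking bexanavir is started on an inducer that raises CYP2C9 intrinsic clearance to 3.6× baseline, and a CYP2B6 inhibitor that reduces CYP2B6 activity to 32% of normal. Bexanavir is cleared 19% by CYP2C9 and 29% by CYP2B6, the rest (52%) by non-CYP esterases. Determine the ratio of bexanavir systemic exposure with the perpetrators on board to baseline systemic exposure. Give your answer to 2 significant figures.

The CYP2C9 pathway (19% of clearance) is boosted to 3.6× activity: 0.19 × 3.6 = 0.684.
The CYP2B6 pathway (29% of clearance) falls to 0.32× activity: 0.29 × 0.32 = 0.0928.
Non-CYP routes (52%) are unchanged.
New clearance relative to baseline: 0.684 + 0.0928 + 0.52 = 1.2968.
Because systemic exposure varies inversely with clearance, the combined effect is 1 / 1.2968 = 0.77.

0.77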